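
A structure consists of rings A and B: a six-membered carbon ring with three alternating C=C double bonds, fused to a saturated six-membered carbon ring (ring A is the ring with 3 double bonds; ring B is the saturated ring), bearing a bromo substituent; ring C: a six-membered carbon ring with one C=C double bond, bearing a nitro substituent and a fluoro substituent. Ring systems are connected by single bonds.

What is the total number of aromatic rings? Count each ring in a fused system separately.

1

Ring A is planar and fully conjugated; 3 ring double bonds give 6 π electrons. Since 6 = 4n+2 (n=1), ring A is aromatic (benzene ring).
Ring B has four sp³ carbons, so it is not fully conjugated — not aromatic (cyclohexane ring).
Ring C has four sp³ carbons, so it is not fully conjugated — not aromatic (cyclohexene).
Aromatic: A. Total: 1.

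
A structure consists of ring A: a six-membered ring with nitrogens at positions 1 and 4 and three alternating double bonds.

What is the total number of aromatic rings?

Ring A has a continuous p-orbital overlap around the ring; 3 ring double bonds give 6 π electrons. 6 = 4(1)+2, so ring A is aromatic (pyrazine).

1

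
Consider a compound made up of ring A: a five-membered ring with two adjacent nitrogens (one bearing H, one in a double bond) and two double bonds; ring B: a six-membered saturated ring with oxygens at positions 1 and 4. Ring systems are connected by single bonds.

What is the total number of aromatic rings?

Ring A is planar and fully conjugated; 2 ring double bonds (4 π electrons) plus a heteroatom lone pair (2) give 6 π electrons. Since 6 = 4n+2 (n=1), ring A is aromatic (pyrazole).
Ring B has only sp³ atoms, so it is not fully conjugated — not aromatic (1,4-dioxane).
Aromatic: A. Total: 1.

1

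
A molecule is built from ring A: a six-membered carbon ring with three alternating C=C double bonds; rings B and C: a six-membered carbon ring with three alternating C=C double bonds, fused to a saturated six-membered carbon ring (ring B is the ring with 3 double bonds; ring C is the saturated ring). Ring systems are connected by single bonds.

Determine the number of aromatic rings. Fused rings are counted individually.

Ring A is planar and fully conjugated; 3 ring double bonds give 6 π electrons. 6 = 4(1)+2, so ring A is aromatic (benzene).
Ring B is planar and fully conjugated; 3 ring double bonds give 6 π electrons. Since 6 = 4n+2 (n=1), ring B is aromatic (benzene ring).
Ring C has four sp³ carbons, so it is not fully conjugated — not aromatic (cyclohexane ring).
Aromatic: A, B. Total: 2.

2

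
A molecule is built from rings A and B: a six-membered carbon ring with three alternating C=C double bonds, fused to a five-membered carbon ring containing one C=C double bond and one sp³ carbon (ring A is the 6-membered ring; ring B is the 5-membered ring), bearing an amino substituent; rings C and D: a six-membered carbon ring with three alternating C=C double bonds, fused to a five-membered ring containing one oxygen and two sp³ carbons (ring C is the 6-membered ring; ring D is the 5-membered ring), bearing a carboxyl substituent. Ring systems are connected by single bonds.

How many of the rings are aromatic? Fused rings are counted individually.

Ring A has a continuous p-orbital overlap around the ring; 3 ring double bonds give 6 π electrons. Since 6 = 4n+2 (n=1), ring A is aromatic (benzene ring).
Ring B has one sp³ carbon, so it is not fully conjugated — not aromatic (cyclopentene ring).
Ring C is planar and fully conjugated; 3 ring double bonds give 6 π electrons. 6 = 4(1)+2, so ring C is aromatic (benzene ring).
Ring D has two sp³ carbons, so it is not fully conjugated — not aromatic (oxolane ring).
Aromatic: A, C. Total: 2.

2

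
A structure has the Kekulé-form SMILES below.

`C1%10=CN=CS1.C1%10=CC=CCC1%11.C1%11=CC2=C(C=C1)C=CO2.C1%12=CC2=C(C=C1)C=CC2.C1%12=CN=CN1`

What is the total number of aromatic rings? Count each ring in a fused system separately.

5

The SMILES encodes a five-membered ring with a sulfur at position 1 and a nitrogen at position 3 (in a C=N bond), with two double bonds; a six-membered carbon ring with two conjugated C=C double bonds and two sp³ carbons; a six-membered carbon ring with three alternating C=C double bonds, fused to a five-membered ring containing one oxygen and two C=C double bonds; a six-membered carbon ring with three alternating C=C double bonds, fused to a five-membered carbon ring containing one C=C double bond and one sp³ carbon; a five-membered ring with nitrogens at positions 1 and 3 (one bearing H, one in a C=N bond) and two double bonds.
The 5-membered ring with one sulfur and one =N– is planar and fully conjugated; 2 ring double bonds (4 π electrons) plus a heteroatom lone pair (2) give 6 π electrons. 6 = 4(1)+2, so it is aromatic (thiazole).
The 6-membered ring has two sp³ carbons, so it is not fully conjugated — not aromatic (1,3-cyclohexadiene).
The fused 6/5-membered bicyclic (with one oxygen) is a single π system with 9 sp² atoms and 10 π electrons from ring double bonds plus a heteroatom lone pair. 10 = 4(2)+2, so the system is aromatic and both rings count as aromatic (benzofuran).
The second 6-membered ring is fully conjugated (every ring atom contributes a p orbital); 3 ring double bonds give 6 π electrons. Since 6 = 4n+2 (n=1), it is aromatic (benzene ring).
The 5-membered ring has one sp³ carbon, so it is not fully conjugated — not aromatic (cyclopentene ring).
The 5-membered ring with two nitrogens (one N–H, one =N–) is planar and fully conjugated; 2 ring double bonds (4 π electrons) plus a heteroatom lone pair (2) give 6 π electrons. Since 6 = 4n+2 (n=1), it is aromatic (imidazole).
5 of the 7 rings are aromatic. Total: 5.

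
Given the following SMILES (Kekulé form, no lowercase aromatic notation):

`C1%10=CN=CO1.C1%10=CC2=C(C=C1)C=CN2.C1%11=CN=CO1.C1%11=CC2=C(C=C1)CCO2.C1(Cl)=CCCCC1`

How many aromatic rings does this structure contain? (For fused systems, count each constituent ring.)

The SMILES encodes a five-membered ring with an oxygen at position 1 and a nitrogen at position 3 (in a C=N bond), with two double bonds; a six-membered carbon ring with three alternating C=C double bonds, fused to a five-membered ring containing one N–H nitrogen and two C=C double bonds; a five-membered ring with an oxygen at position 1 and a nitrogen at position 3 (in a C=N bond), with two double bonds; a six-membered carbon ring with three alternating C=C double bonds, fused to a five-membered ring containing one oxygen and two sp³ carbons; a six-membered carbon ring with one C=C double bond.
The 5-membered ring with one oxygen and one =N– is fully conjugated (every ring atom contributes a p orbital); 2 ring double bonds (4 π electrons) plus a heteroatom lone pair (2) give 6 π electrons. That satisfies 4n+2 with n=1, so it is aromatic (oxazole).
The fused 6/5-membered bicyclic (with one N–H) is a single π system with 9 sp² atoms and 10 π electrons from ring double bonds plus a heteroatom lone pair. 10 = 4(2)+2, so the system is aromatic and both rings count as aromatic (indole).
The second 5-membered ring with one oxygen and one =N– is fully conjugated (every ring atom contributes a p orbital); 2 ring double bonds (4 π electrons) plus a heteroatom lone pair (2) give 6 π electrons. Since 6 = 4n+2 (n=1), it is aromatic (oxazole).
The 6-membered ring is fully conjugated (every ring atom contributes a p orbital); 3 ring double bonds give 6 π electrons. That satisfies 4n+2 with n=1, so it is aromatic (benzene ring).
The 5-membered ring with one oxygen has two sp³ carbons, so it is not fully conjugated — not aromatic (oxolane ring).
The second 6-membered ring has four sp³ carbons, so it is not fully conjugated — not aromatic (cyclohexene).
5 of the 7 rings are aromatic. Total: 5.

5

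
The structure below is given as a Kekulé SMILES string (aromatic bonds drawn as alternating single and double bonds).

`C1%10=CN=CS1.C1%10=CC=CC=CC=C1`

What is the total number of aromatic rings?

The SMILES encodes a five-membered ring with a sulfur at position 1 and a nitrogen at position 3 (in a C=N bond), with two double bonds; an eight-membered carbon ring with four alternating C=C double bonds.
The 5-membered ring with one sulfur and one =N– has a continuous p-orbital overlap around the ring; 2 ring double bonds (4 π electrons) plus a heteroatom lone pair (2) give 6 π electrons. That satisfies 4n+2 with n=1, so it is aromatic (thiazole).
The 8-membered ring has only sp² ring atoms; a planar conformation would have a fully conjugated π system of 8 electrons. But 8 = 4(2), which is 4n not 4n+2, so it is not aromatic (cyclooctatetraene) — cyclooctatetraene distorts into a non-planar tub to avoid antiaromaticity.
1 of the 2 rings is aromatic. Total: 1.

1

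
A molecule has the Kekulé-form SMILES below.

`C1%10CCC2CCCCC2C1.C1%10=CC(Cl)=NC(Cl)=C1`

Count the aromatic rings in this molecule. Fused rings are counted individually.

1

The SMILES encodes two fused six-membered saturated carbon rings; a six-membered ring of five carbons and one nitrogen with three alternating double bonds.
The 6-membered ring has only sp³ atoms, so it is not fully conjugated — not aromatic (cyclohexane ring).
The second 6-membered ring has only sp³ atoms, so it is not fully conjugated — not aromatic (cyclohexane ring).
The 6-membered ring with one nitrogen is fully conjugated (every ring atom contributes a p orbital); 3 ring double bonds give 6 π electrons. 6 = 4(1)+2, so it is aromatic (pyridine).
1 of the 3 rings is aromatic. Total: 1.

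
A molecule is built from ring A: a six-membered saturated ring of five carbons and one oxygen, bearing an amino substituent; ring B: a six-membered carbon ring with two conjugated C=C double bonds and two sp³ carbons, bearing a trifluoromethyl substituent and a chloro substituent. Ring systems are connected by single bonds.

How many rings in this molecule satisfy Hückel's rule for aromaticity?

Ring A has only sp³ atoms, so it is not fully conjugated — not aromatic (tetrahydropyran).
Ring B has two sp³ carbons, so it is not fully conjugated — not aromatic (1,3-cyclohexadiene).
No ring is aromatic. Total: 0.

0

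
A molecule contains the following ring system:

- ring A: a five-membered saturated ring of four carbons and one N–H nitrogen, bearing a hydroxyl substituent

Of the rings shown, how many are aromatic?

Ring A has only sp³ atoms, so it is not fully conjugated — not aromatic (pyrrolidine).

0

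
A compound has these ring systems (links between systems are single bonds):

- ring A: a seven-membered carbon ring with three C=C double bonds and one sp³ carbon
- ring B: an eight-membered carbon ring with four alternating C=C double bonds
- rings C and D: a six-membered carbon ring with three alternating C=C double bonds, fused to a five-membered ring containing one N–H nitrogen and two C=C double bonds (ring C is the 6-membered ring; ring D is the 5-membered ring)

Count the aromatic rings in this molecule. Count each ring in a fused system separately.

2

Ring A has one sp³ carbon, so it is not fully conjugated — not aromatic (cycloheptatriene).
Ring B has only sp² ring atoms; a planar conformation would have a fully conjugated π system of 8 electrons. But 8 = 4(2), which is 4n not 4n+2, so ring B is not aromatic (cyclooctatetraene) — cyclooctatetraene distorts into a non-planar tub to avoid antiaromaticity.
Rings C and D form a fused bicyclic system (with one N–H) with 9 sp² atoms and 10 π electrons from ring double bonds plus a heteroatom lone pair. 10 = 4(2)+2, so the system is aromatic and both rings count as aromatic (indole).
Aromatic: C, D. Total: 2.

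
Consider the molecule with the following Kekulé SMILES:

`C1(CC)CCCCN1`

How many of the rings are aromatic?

The SMILES encodes a six-membered saturated ring of five carbons and one N–H nitrogen.
The 6-membered ring with one N–H has only sp³ atoms, so it is not fully conjugated — not aromatic (piperidine).

0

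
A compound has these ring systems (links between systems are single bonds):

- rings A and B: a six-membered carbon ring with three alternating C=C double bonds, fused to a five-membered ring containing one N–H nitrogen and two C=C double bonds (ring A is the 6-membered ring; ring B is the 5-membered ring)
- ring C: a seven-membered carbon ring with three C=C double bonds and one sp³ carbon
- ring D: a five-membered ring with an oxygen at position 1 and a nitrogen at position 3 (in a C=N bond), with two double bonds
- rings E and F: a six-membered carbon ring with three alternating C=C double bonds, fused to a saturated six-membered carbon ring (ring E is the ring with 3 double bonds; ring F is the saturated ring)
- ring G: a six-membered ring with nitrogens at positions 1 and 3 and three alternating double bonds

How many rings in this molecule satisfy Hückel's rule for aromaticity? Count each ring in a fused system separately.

Rings A and B form a fused bicyclic system (with one N–H) with 9 sp² atoms and 10 π electrons from ring double bonds plus a heteroatom lone pair. 10 = 4(2)+2, so the system is aromatic and both rings count as aromatic (indole).
Ring C has one sp³ carbon, so it is not fully conjugated — not aromatic (cycloheptatriene).
Ring D has a continuous p-orbital overlap around the ring; 2 ring double bonds (4 π electrons) plus a heteroatom lone pair (2) give 6 π electrons. 6 = 4(1)+2, so ring D is aromatic (oxazole).
Ring E is fully conjugated (every ring atom contributes a p orbital); 3 ring double bonds give 6 π electrons. That satisfies 4n+2 with n=1, so ring E is aromatic (benzene ring).
Ring F has four sp³ carbons, so it is not fully conjugated — not aromatic (cyclohexane ring).
Ring G is planar and fully conjugated; 3 ring double bonds give 6 π electrons. 6 = 4(1)+2, so ring G is aromatic (pyrimidine).
Aromatic: A, B, D, E, G. Total: 5.

5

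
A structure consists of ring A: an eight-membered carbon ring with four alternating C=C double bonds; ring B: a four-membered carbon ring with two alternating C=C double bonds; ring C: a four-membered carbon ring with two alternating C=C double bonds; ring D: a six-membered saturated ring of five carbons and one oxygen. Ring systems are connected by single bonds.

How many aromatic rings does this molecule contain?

Ring A has only sp² ring atoms; a planar conformation would have a fully conjugated π system of 8 electrons. But 8 = 4(2), which is 4n not 4n+2, so ring A is not aromatic (cyclooctatetraene) — cyclooctatetraene distorts into a non-planar tub to avoid antiaromaticity.
Ring B has only sp² ring atoms; a planar conformation would have a fully conjugated π system of 4 electrons. But 4 = 4(1), which is 4n not 4n+2, so ring B is not aromatic (cyclobutadiene) — cyclobutadiene is antiaromatic and distorts to a rectangle.
Ring C has only sp² ring atoms; a planar conformation would have a fully conjugated π system of 4 electrons. But 4 = 4(1), which is 4n not 4n+2, so ring C is not aromatic (cyclobutadiene) — cyclobutadiene is antiaromatic and distorts to a rectangle.
Ring D has only sp³ atoms, so it is not fully conjugated — not aromatic (tetrahydropyran).
No ring is aromatic. Total: 0.

0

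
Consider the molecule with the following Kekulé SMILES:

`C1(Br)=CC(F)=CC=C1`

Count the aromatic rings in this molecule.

The SMILES encodes a six-membered carbon ring with three alternating C=C double bonds.
The 6-membered ring has a continuous p-orbital overlap around the ring; 3 ring double bonds give 6 π electrons. 6 = 4(1)+2, so it is aromatic (benzene).

1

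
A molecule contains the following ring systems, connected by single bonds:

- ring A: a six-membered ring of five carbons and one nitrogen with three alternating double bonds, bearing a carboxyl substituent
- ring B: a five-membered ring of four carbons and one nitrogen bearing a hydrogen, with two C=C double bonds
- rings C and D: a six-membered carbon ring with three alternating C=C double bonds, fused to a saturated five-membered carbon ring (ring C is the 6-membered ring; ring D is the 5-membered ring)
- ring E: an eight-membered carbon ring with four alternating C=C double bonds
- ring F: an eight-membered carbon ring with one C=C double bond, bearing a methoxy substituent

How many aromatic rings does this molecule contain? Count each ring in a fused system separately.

3

Ring A is fully conjugated (every ring atom contributes a p orbital); 3 ring double bonds give 6 π electrons. Since 6 = 4n+2 (n=1), ring A is aromatic (pyridine).
Ring B has a continuous p-orbital overlap around the ring; 2 ring double bonds (4 π electrons) plus a heteroatom lone pair (2) give 6 π electrons. 6 = 4(1)+2, so ring B is aromatic (pyrrole).
Ring C has a continuous p-orbital overlap around the ring; 3 ring double bonds give 6 π electrons. 6 = 4(1)+2, so ring C is aromatic (benzene ring).
Ring D has three sp³ carbons, so it is not fully conjugated — not aromatic (cyclopentane ring).
Ring E has only sp² ring atoms; a planar conformation would have a fully conjugated π system of 8 electrons. But 8 = 4(2), which is 4n not 4n+2, so ring E is not aromatic (cyclooctatetraene) — cyclooctatetraene distorts into a non-planar tub to avoid antiaromaticity.
Ring F has six sp³ carbons, so it is not fully conjugated — not aromatic (cyclooctene).
Aromatic: A, B, C. Total: 3.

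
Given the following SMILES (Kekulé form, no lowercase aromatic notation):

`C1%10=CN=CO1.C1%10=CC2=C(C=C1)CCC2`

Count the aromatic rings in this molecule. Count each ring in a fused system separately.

2

The SMILES encodes a five-membered ring with an oxygen at position 1 and a nitrogen at position 3 (in a C=N bond), with two double bonds; a six-membered carbon ring with three alternating C=C double bonds, fused to a saturated five-membered carbon ring.
The 5-membered ring with one oxygen and one =N– is planar and fully conjugated; 2 ring double bonds (4 π electrons) plus a heteroatom lone pair (2) give 6 π electrons. 6 = 4(1)+2, so it is aromatic (oxazole).
The 6-membered ring has a continuous p-orbital overlap around the ring; 3 ring double bonds give 6 π electrons. Since 6 = 4n+2 (n=1), it is aromatic (benzene ring).
The 5-membered ring has three sp³ carbons, so it is not fully conjugated — not aromatic (cyclopentane ring).
2 of the 3 rings are aromatic. Total: 2.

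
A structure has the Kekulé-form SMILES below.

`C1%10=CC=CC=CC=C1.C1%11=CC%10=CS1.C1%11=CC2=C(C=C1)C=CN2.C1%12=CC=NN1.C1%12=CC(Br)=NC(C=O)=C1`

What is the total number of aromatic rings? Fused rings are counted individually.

5

The SMILES encodes an eight-membered carbon ring with four alternating C=C double bonds; a five-membered ring of four carbons and one sulfur, with two C=C double bonds; a six-membered carbon ring with three alternating C=C double bonds, fused to a five-membered ring containing one N–H nitrogen and two C=C double bonds; a five-membered ring with two adjacent nitrogens (one bearing H, one in a double bond) and two double bonds; a six-membered ring of five carbons and one nitrogen with three alternating double bonds.
The 8-membered ring has only sp² ring atoms; a planar conformation would have a fully conjugated π system of 8 electrons. But 8 = 4(2), which is 4n not 4n+2, so it is not aromatic (cyclooctatetraene) — cyclooctatetraene distorts into a non-planar tub to avoid antiaromaticity.
The 5-membered ring with one sulfur has a continuous p-orbital overlap around the ring; 2 ring double bonds (4 π electrons) plus a heteroatom lone pair (2) give 6 π electrons. That satisfies 4n+2 with n=1, so it is aromatic (thiophene).
The fused 6/5-membered bicyclic (with one N–H) is a single π system with 9 sp² atoms and 10 π electrons from ring double bonds plus a heteroatom lone pair. 10 = 4(2)+2, so the system is aromatic and both rings count as aromatic (indole).
The 5-membered ring with two adjacent nitrogens (one N–H, one =N–) is planar and fully conjugated; 2 ring double bonds (4 π electrons) plus a heteroatom lone pair (2) give 6 π electrons. 6 = 4(1)+2, so it is aromatic (pyrazole).
The 6-membered ring with one nitrogen is fully conjugated (every ring atom contributes a p orbital); 3 ring double bonds give 6 π electrons. 6 = 4(1)+2, so it is aromatic (pyridine).
5 of the 6 rings are aromatic. Total: 5.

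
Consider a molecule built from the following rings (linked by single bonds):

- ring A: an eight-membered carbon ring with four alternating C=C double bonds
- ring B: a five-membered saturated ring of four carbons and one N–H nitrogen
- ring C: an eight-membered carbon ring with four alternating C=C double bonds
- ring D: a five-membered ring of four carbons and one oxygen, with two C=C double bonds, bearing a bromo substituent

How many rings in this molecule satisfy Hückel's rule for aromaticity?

1

Ring A has only sp² ring atoms; a planar conformation would have a fully conjugated π system of 8 electrons. But 8 = 4(2), which is 4n not 4n+2, so ring A is not aromatic (cyclooctatetraene) — cyclooctatetraene distorts into a non-planar tub to avoid antiaromaticity.
Ring B has only sp³ atoms, so it is not fully conjugated — not aromatic (pyrrolidine).
Ring C has only sp² ring atoms; a planar conformation would have a fully conjugated π system of 8 electrons. But 8 = 4(2), which is 4n not 4n+2, so ring C is not aromatic (cyclooctatetraene) — cyclooctatetraene distorts into a non-planar tub to avoid antiaromaticity.
Ring D is fully conjugated (every ring atom contributes a p orbital); 2 ring double bonds (4 π electrons) plus a heteroatom lone pair (2) give 6 π electrons. Since 6 = 4n+2 (n=1), ring D is aromatic (furan).
Aromatic: D. Total: 1.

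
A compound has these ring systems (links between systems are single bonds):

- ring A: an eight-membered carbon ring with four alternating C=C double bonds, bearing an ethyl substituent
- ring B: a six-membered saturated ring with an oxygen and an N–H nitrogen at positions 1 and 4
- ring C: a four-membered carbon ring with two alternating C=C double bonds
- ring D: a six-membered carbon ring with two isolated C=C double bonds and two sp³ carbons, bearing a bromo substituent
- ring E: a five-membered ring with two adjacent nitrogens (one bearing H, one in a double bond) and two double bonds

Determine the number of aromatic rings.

Ring A has only sp² ring atoms; a planar conformation would have a fully conjugated π system of 8 electrons. But 8 = 4(2), which is 4n not 4n+2, so ring A is not aromatic (cyclooctatetraene) — cyclooctatetraene distorts into a non-planar tub to avoid antiaromaticity.
Ring B has only sp³ atoms, so it is not fully conjugated — not aromatic (morpholine).
Ring C has only sp² ring atoms; a planar conformation would have a fully conjugated π system of 4 electrons. But 4 = 4(1), which is 4n not 4n+2, so ring C is not aromatic (cyclobutadiene) — cyclobutadiene is antiaromatic and distorts to a rectangle.
Ring D has two sp³ carbons, so it is not fully conjugated — not aromatic (1,4-cyclohexadiene).
Ring E is planar and fully conjugated; 2 ring double bonds (4 π electrons) plus a heteroatom lone pair (2) give 6 π electrons. That satisfies 4n+2 with n=1, so ring E is aromatic (pyrazole).
Aromatic: E. Total: 1.

1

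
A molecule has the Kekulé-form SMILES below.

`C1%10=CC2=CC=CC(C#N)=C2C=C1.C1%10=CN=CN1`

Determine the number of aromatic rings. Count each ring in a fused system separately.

3

The SMILES encodes two fused six-membered carbon rings, each with three alternating C=C double bonds; a five-membered ring with nitrogens at positions 1 and 3 (one bearing H, one in a C=N bond) and two double bonds.
The fused 6/6-membered bicyclic is a single π system with 10 sp² atoms and 10 π electrons from ring double bonds. 10 = 4(2)+2, so the system is aromatic and both rings count as aromatic (naphthalene).
The 5-membered ring with two nitrogens (one N–H, one =N–) is planar and fully conjugated; 2 ring double bonds (4 π electrons) plus a heteroatom lone pair (2) give 6 π electrons. Since 6 = 4n+2 (n=1), it is aromatic (imidazole).
3 of the 3 rings are aromatic. Total: 3.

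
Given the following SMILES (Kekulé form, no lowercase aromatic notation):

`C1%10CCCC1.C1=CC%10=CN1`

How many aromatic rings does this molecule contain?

1

The SMILES encodes a five-membered saturated carbon ring; a five-membered ring of four carbons and one nitrogen bearing a hydrogen, with two C=C double bonds.
The 5-membered ring has only sp³ atoms, so it is not fully conjugated — not aromatic (cyclopentane).
The 5-membered ring with one N–H has a continuous p-orbital overlap around the ring; 2 ring double bonds (4 π electrons) plus a heteroatom lone pair (2) give 6 π electrons. 6 = 4(1)+2, so it is aromatic (pyrrole).
1 of the 2 rings is aromatic. Total: 1.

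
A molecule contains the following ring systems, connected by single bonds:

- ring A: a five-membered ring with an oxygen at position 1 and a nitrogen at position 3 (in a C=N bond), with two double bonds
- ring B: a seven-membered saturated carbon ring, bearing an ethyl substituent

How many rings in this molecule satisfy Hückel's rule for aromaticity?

Ring A is fully conjugated (every ring atom contributes a p orbital); 2 ring double bonds (4 π electrons) plus a heteroatom lone pair (2) give 6 π electrons. That satisfies 4n+2 with n=1, so ring A is aromatic (oxazole).
Ring B has only sp³ atoms, so it is not fully conjugated — not aromatic (cycloheptane).
Aromatic: A. Total: 1.

1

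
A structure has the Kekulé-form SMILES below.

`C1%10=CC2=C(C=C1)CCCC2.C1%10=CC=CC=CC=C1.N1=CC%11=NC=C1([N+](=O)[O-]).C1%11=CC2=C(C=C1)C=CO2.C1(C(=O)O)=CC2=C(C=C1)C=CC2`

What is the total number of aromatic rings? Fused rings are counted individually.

5

The SMILES encodes a six-membered carbon ring with three alternating C=C double bonds, fused to a saturated six-membered carbon ring; an eight-membered carbon ring with four alternating C=C double bonds; a six-membered ring with nitrogens at positions 1 and 4 and three alternating double bonds; a six-membered carbon ring with three alternating C=C double bonds, fused to a five-membered ring containing one oxygen and two C=C double bonds; a six-membered carbon ring with three alternating C=C double bonds, fused to a five-membered carbon ring containing one C=C double bond and one sp³ carbon.
The 6-membered ring is fully conjugated (every ring atom contributes a p orbital); 3 ring double bonds give 6 π electrons. 6 = 4(1)+2, so it is aromatic (benzene ring).
The second 6-membered ring has four sp³ carbons, so it is not fully conjugated — not aromatic (cyclohexane ring).
The 8-membered ring has only sp² ring atoms; a planar conformation would have a fully conjugated π system of 8 electrons. But 8 = 4(2), which is 4n not 4n+2, so it is not aromatic (cyclooctatetraene) — cyclooctatetraene distorts into a non-planar tub to avoid antiaromaticity.
The 6-membered ring with two nitrogens (1,4) has a continuous p-orbital overlap around the ring; 3 ring double bonds give 6 π electrons. 6 = 4(1)+2, so it is aromatic (pyrazine).
The fused 6/5-membered bicyclic (with one oxygen) is a single π system with 9 sp² atoms and 10 π electrons from ring double bonds plus a heteroatom lone pair. 10 = 4(2)+2, so the system is aromatic and both rings count as aromatic (benzofuran).
The third 6-membered ring is fully conjugated (every ring atom contributes a p orbital); 3 ring double bonds give 6 π electrons. That satisfies 4n+2 with n=1, so it is aromatic (benzene ring).
The 5-membered ring has one sp³ carbon, so it is not fully conjugated — not aromatic (cyclopentene ring).
5 of the 8 rings are aromatic. Total: 5.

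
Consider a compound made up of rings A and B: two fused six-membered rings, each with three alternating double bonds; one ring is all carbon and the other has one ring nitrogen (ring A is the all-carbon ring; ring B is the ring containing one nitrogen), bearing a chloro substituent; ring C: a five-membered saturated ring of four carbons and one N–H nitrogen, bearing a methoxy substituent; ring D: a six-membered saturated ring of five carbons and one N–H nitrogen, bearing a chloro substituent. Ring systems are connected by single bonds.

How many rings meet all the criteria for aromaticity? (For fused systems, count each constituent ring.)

2

Rings A and B form a fused bicyclic system (with one nitrogen) with 10 sp² atoms and 10 π electrons from ring double bonds. 10 = 4(2)+2, so the system is aromatic and both rings count as aromatic (quinoline).
Ring C has only sp³ atoms, so it is not fully conjugated — not aromatic (pyrrolidine).
Ring D has only sp³ atoms, so it is not fully conjugated — not aromatic (piperidine).
Aromatic: A, B. Total: 2.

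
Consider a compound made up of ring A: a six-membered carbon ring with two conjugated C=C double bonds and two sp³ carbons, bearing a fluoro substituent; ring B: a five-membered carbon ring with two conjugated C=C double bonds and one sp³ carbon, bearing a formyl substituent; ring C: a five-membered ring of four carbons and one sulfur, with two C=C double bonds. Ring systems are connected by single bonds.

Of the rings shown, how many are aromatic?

1

Ring A has two sp³ carbons, so it is not fully conjugated — not aromatic (1,3-cyclohexadiene).
Ring B has one sp³ carbon, so it is not fully conjugated — not aromatic (cyclopentadiene).
Ring C is fully conjugated (every ring atom contributes a p orbital); 2 ring double bonds (4 π electrons) plus a heteroatom lone pair (2) give 6 π electrons. That satisfies 4n+2 with n=1, so ring C is aromatic (thiophene).
Aromatic: C. Total: 1.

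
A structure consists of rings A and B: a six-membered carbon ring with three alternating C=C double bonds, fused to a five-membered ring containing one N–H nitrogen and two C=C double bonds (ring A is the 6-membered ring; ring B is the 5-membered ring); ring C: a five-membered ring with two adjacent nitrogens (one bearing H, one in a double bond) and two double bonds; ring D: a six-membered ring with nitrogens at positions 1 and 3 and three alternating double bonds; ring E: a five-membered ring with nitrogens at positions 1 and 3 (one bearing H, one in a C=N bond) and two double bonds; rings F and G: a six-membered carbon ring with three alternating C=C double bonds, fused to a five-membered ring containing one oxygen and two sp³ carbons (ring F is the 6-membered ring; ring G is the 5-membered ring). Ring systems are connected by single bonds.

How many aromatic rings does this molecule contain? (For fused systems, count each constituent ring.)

6

Rings A and B form a fused bicyclic system (with one N–H) with 9 sp² atoms and 10 π electrons from ring double bonds plus a heteroatom lone pair. 10 = 4(2)+2, so the system is aromatic and both rings count as aromatic (indole).
Ring C is planar and fully conjugated; 2 ring double bonds (4 π electrons) plus a heteroatom lone pair (2) give 6 π electrons. That satisfies 4n+2 with n=1, so ring C is aromatic (pyrazole).
Ring D has a continuous p-orbital overlap around the ring; 3 ring double bonds give 6 π electrons. That satisfies 4n+2 with n=1, so ring D is aromatic (pyrimidine).
Ring E is fully conjugated (every ring atom contributes a p orbital); 2 ring double bonds (4 π electrons) plus a heteroatom lone pair (2) give 6 π electrons. 6 = 4(1)+2, so ring E is aromatic (imidazole).
Ring F has a continuous p-orbital overlap around the ring; 3 ring double bonds give 6 π electrons. 6 = 4(1)+2, so ring F is aromatic (benzene ring).
Ring G has two sp³ carbons, so it is not fully conjugated — not aromatic (oxolane ring).
Aromatic: A, B, C, D, E, F. Total: 6.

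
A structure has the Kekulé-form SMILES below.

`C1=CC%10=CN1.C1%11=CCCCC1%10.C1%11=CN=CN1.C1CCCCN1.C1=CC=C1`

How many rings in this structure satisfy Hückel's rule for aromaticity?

The SMILES encodes a five-membered ring of four carbons and one nitrogen bearing a hydrogen, with two C=C double bonds; a six-membered carbon ring with one C=C double bond; a five-membered ring with nitrogens at positions 1 and 3 (one bearing H, one in a C=N bond) and two double bonds; a six-membered saturated ring of five carbons and one N–H nitrogen; a four-membered carbon ring with two alternating C=C double bonds.
The 5-membered ring with one N–H has a continuous p-orbital overlap around the ring; 2 ring double bonds (4 π electrons) plus a heteroatom lone pair (2) give 6 π electrons. 6 = 4(1)+2, so it is aromatic (pyrrole).
The 6-membered ring has four sp³ carbons, so it is not fully conjugated — not aromatic (cyclohexene).
The 5-membered ring with two nitrogens (one N–H, one =N–) is fully conjugated (every ring atom contributes a p orbital); 2 ring double bonds (4 π electrons) plus a heteroatom lone pair (2) give 6 π electrons. That satisfies 4n+2 with n=1, so it is aromatic (imidazole).
The 6-membered ring with one N–H has only sp³ atoms, so it is not fully conjugated — not aromatic (piperidine).
The 4-membered ring has only sp² ring atoms; a planar conformation would have a fully conjugated π system of 4 electrons. But 4 = 4(1), which is 4n not 4n+2, so it is not aromatic (cyclobutadiene) — cyclobutadiene is antiaromatic and distorts to a rectangle.
2 of the 5 rings are aromatic. Total: 2.

2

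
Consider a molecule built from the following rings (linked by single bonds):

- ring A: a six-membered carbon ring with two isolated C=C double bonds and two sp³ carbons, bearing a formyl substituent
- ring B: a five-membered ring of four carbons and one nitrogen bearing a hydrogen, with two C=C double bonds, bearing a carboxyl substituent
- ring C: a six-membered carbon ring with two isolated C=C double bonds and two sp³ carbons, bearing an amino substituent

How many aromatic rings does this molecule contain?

1

Ring A has two sp³ carbons, so it is not fully conjugated — not aromatic (1,4-cyclohexadiene).
Ring B is fully conjugated (every ring atom contributes a p orbital); 2 ring double bonds (4 π electrons) plus a heteroatom lone pair (2) give 6 π electrons. 6 = 4(1)+2, so ring B is aromatic (pyrrole).
Ring C has two sp³ carbons, so it is not fully conjugated — not aromatic (1,4-cyclohexadiene).
Aromatic: B. Total: 1.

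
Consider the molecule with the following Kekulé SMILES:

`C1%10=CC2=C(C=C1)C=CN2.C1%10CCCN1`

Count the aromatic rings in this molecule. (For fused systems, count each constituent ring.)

The SMILES encodes a six-membered carbon ring with three alternating C=C double bonds, fused to a five-membered ring containing one N–H nitrogen and two C=C double bonds; a five-membered saturated ring of four carbons and one N–H nitrogen.
The fused 6/5-membered bicyclic (with one N–H) is a single π system with 9 sp² atoms and 10 π electrons from ring double bonds plus a heteroatom lone pair. 10 = 4(2)+2, so the system is aromatic and both rings count as aromatic (indole).
The 5-membered ring with one N–H has only sp³ atoms, so it is not fully conjugated — not aromatic (pyrrolidine).
2 of the 3 rings are aromatic. Total: 2.

2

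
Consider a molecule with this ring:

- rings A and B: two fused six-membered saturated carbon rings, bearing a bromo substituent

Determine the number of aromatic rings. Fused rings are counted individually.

0

Ring A has only sp³ atoms, so it is not fully conjugated — not aromatic (cyclohexane ring).
Ring B has only sp³ atoms, so it is not fully conjugated — not aromatic (cyclohexane ring).
No ring is aromatic. Total: 0.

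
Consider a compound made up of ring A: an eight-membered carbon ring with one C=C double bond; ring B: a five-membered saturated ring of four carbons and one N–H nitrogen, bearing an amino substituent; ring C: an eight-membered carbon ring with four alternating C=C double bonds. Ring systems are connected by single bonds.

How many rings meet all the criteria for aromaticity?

0

Ring A has six sp³ carbons, so it is not fully conjugated — not aromatic (cyclooctene).
Ring B has only sp³ atoms, so it is not fully conjugated — not aromatic (pyrrolidine).
Ring C has only sp² ring atoms; a planar conformation would have a fully conjugated π system of 8 electrons. But 8 = 4(2), which is 4n not 4n+2, so ring C is not aromatic (cyclooctatetraene) — cyclooctatetraene distorts into a non-planar tub to avoid antiaromaticity.
No ring is aromatic. Total: 0.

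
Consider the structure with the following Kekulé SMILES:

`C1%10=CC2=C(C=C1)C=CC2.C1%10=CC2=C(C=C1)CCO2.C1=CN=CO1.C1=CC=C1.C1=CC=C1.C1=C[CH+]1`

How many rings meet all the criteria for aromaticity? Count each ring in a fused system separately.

4

The SMILES encodes a six-membered carbon ring with three alternating C=C double bonds, fused to a five-membered carbon ring containing one C=C double bond and one sp³ carbon; a six-membered carbon ring with three alternating C=C double bonds, fused to a five-membered ring containing one oxygen and two sp³ carbons; a five-membered ring with an oxygen at position 1 and a nitrogen at position 3 (in a C=N bond), with two double bonds; a four-membered carbon ring with two alternating C=C double bonds; a four-membered carbon ring with two alternating C=C double bonds; a three-membered all-carbon ring bearing a positive charge on one carbon, with one C=C double bond.
The 6-membered ring has a continuous p-orbital overlap around the ring; 3 ring double bonds give 6 π electrons. Since 6 = 4n+2 (n=1), it is aromatic (benzene ring).
The 5-membered ring has one sp³ carbon, so it is not fully conjugated — not aromatic (cyclopentene ring).
The second 6-membered ring is fully conjugated (every ring atom contributes a p orbital); 3 ring double bonds give 6 π electrons. Since 6 = 4n+2 (n=1), it is aromatic (benzene ring).
The 5-membered ring with one oxygen has two sp³ carbons, so it is not fully conjugated — not aromatic (oxolane ring).
The 5-membered ring with one oxygen and one =N– is planar and fully conjugated; 2 ring double bonds (4 π electrons) plus a heteroatom lone pair (2) give 6 π electrons. 6 = 4(1)+2, so it is aromatic (oxazole).
The 4-membered ring has only sp² ring atoms; a planar conformation would have a fully conjugated π system of 4 electrons. But 4 = 4(1), which is 4n not 4n+2, so it is not aromatic (cyclobutadiene) — cyclobutadiene is antiaromatic and distorts to a rectangle.
The second 4-membered ring has only sp² ring atoms; a planar conformation would have a fully conjugated π system of 4 electrons. But 4 = 4(1), which is 4n not 4n+2, so it is not aromatic (cyclobutadiene) — cyclobutadiene is antiaromatic and distorts to a rectangle.
The 3-membered ring is fully conjugated (every ring atom contributes a p orbital); 1 ring double bond (2 π electrons) plus the carbocation's empty p orbital (0, but keeps the ring conjugated) give 2 π electrons. 2 = 4(0)+2, so it is aromatic (cyclopropenyl cation).
4 of the 8 rings are aromatic. Total: 4.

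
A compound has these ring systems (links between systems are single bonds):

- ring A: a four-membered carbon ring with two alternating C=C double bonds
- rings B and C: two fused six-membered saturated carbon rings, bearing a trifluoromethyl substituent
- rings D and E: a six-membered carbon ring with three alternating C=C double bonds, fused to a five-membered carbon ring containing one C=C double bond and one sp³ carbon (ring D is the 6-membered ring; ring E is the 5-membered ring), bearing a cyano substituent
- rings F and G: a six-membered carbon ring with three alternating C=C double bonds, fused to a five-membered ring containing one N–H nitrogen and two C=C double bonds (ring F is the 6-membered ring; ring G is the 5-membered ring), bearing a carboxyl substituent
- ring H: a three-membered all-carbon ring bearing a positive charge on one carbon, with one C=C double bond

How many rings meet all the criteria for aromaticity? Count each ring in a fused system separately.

4

Ring A has only sp² ring atoms; a planar conformation would have a fully conjugated π system of 4 electrons. But 4 = 4(1), which is 4n not 4n+2, so ring A is not aromatic (cyclobutadiene) — cyclobutadiene is antiaromatic and distorts to a rectangle.
Ring B has only sp³ atoms, so it is not fully conjugated — not aromatic (cyclohexane ring).
Ring C has only sp³ atoms, so it is not fully conjugated — not aromatic (cyclohexane ring).
Ring D is planar and fully conjugated; 3 ring double bonds give 6 π electrons. That satisfies 4n+2 with n=1, so ring D is aromatic (benzene ring).
Ring E has one sp³ carbon, so it is not fully conjugated — not aromatic (cyclopentene ring).
Rings F and G form a fused bicyclic system (with one N–H) with 9 sp² atoms and 10 π electrons from ring double bonds plus a heteroatom lone pair. 10 = 4(2)+2, so the system is aromatic and both rings count as aromatic (indole).
Ring H is fully conjugated (every ring atom contributes a p orbital); 1 ring double bond (2 π electrons) plus the carbocation's empty p orbital (0, but keeps the ring conjugated) give 2 π electrons. 2 = 4(0)+2, so ring H is aromatic (cyclopropenyl cation).
Aromatic: D, F, G, H. Total: 4.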